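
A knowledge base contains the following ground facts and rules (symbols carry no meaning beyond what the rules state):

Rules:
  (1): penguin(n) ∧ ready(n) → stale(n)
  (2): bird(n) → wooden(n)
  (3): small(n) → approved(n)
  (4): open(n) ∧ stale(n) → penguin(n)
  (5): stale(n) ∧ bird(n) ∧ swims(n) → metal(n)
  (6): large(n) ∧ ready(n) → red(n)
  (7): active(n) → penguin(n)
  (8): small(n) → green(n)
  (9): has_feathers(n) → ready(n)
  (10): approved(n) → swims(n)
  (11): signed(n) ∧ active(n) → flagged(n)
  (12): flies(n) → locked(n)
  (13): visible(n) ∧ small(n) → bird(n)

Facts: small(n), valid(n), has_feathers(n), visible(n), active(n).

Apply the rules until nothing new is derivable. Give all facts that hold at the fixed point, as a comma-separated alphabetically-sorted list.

Round 1: (3) [small(n) → approved(n)]; (7) [active(n) → penguin(n)]; (8) [small(n) → green(n)]; (9) [has_feathers(n) → ready(n)]; (13) [visible(n) ∧ small(n) → bird(n)]. New: approved(n), penguin(n), green(n), ready(n), bird(n).
Round 2: (1) [penguin(n) ∧ ready(n) → stale(n)]; (2) [bird(n) → wooden(n)]; (10) [approved(n) → swims(n)]. New: stale(n), wooden(n), swims(n).
Round 3: (5) [stale(n) ∧ bird(n) ∧ swims(n) → metal(n)]. New: metal(n).

active(n), approved(n), bird(n), green(n), has_feathers(n), metal(n), penguin(n), ready(n), small(n), stale(n), swims(n), valid(n), visible(n), wooden(n)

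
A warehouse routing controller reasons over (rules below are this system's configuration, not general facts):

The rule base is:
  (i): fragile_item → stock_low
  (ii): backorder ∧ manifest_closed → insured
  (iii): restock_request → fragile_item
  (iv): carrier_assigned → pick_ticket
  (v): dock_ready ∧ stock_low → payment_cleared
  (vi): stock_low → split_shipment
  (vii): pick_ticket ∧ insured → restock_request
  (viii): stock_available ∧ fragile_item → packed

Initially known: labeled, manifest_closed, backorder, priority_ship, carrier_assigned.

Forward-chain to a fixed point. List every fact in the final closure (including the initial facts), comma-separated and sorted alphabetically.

backorder, carrier_assigned, fragile_item, insured, labeled, manifest_closed, pick_ticket, priority_ship, restock_request, split_shipment, stock_low

Round 1 — (ii), (iv), derive insured, pick_ticket.
Round 2 — (vii), derive restock_request.
Round 3 — (iii), derive fragile_item.
Round 4 — (i), derive stock_low.
Round 5 — (vi), derive split_shipment.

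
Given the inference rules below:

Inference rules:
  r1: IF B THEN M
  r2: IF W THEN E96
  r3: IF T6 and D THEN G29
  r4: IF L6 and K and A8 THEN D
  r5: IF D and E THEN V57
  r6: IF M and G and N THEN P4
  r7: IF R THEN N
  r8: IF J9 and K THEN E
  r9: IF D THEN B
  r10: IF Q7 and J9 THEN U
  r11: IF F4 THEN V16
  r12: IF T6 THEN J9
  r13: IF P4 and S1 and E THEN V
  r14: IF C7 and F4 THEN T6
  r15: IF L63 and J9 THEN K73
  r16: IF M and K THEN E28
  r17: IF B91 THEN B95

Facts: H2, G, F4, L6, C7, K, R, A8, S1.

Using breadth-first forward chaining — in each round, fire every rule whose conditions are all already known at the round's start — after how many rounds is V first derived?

5

Round 1 — r4, r7, r11, r14, derive D, N, V16, T6.
Round 2 — r3, r9, r12, derive G29, B, J9.
Round 3 — r1, r8, derive M, E.
Round 4 — r5, r6, r16, derive V57, P4, E28.
Round 5 — r13, derive V.
V first appears in round 5.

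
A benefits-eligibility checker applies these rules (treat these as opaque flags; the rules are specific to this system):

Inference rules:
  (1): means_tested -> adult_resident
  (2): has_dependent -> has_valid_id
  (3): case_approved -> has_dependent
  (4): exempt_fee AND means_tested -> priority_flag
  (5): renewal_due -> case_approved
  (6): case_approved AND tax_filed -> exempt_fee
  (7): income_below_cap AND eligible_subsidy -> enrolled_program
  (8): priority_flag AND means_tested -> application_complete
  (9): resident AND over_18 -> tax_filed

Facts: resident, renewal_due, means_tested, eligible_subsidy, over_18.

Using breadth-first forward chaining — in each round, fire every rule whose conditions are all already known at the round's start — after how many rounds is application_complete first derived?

Round 1: (1) [means_tested -> adult_resident]; (5) [renewal_due -> case_approved]; (9) [resident AND over_18 -> tax_filed]. Adds adult_resident, case_approved, tax_filed.
Round 2: (3) [case_approved -> has_dependent]; (6) [case_approved AND tax_filed -> exempt_fee]. Adds has_dependent, exempt_fee.
Round 3: (2) [has_dependent -> has_valid_id]; (4) [exempt_fee AND means_tested -> priority_flag]. Adds has_valid_id, priority_flag.
Round 4: (8) [priority_flag AND means_tested -> application_complete]. Adds application_complete.
application_complete first appears in round 4.

4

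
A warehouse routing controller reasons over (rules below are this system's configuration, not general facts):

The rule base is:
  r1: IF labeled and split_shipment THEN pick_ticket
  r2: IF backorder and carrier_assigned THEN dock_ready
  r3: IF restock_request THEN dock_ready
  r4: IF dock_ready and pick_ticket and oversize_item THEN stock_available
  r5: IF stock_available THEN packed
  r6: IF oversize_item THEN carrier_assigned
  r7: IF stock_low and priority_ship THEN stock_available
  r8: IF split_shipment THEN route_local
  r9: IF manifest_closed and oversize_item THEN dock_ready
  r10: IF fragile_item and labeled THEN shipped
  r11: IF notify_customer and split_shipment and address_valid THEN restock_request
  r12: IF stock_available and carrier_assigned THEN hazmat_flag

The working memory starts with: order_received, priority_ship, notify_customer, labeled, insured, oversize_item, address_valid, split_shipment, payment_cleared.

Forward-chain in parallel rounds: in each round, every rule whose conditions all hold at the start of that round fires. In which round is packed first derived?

4

[1] r1 [IF labeled and split_shipment THEN pick_ticket]; r6 [IF oversize_item THEN carrier_assigned]; r8 [IF split_shipment THEN route_local]; r11 [IF notify_customer and split_shipment and address_valid THEN restock_request]. ⇒ new: pick_ticket, carrier_assigned, route_local, restock_request.
[2] r3 [IF restock_request THEN dock_ready]. ⇒ new: dock_ready.
[3] r4 [IF dock_ready and pick_ticket and oversize_item THEN stock_available]. ⇒ new: stock_available.
[4] r5 [IF stock_available THEN packed]; r12 [IF stock_available and carrier_assigned THEN hazmat_flag]. ⇒ new: packed, hazmat_flag.
packed first appears in round 4.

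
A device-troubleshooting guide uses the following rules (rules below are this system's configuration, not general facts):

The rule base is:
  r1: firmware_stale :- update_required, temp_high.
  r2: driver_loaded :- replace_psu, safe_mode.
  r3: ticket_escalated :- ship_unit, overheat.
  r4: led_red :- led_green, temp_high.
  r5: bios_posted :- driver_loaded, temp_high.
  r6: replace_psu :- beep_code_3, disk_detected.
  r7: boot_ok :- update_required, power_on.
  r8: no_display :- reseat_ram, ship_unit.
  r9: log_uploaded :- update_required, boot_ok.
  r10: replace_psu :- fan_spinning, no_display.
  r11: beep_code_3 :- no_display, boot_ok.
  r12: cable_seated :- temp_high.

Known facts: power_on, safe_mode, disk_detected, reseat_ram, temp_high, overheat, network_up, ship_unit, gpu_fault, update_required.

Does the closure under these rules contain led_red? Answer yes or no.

no

[1] r1 [firmware_stale :- update_required, temp_high.]; r3 [ticket_escalated :- ship_unit, overheat.]; r7 [boot_ok :- update_required, power_on.]; r8 [no_display :- reseat_ram, ship_unit.]; r12 [cable_seated :- temp_high.]. ⇒ new: firmware_stale, ticket_escalated, boot_ok, no_display, cable_seated.
[2] r9 [log_uploaded :- update_required, boot_ok.]; r11 [beep_code_3 :- no_display, boot_ok.]. ⇒ new: log_uploaded, beep_code_3.
[3] r6 [replace_psu :- beep_code_3, disk_detected.]. ⇒ new: replace_psu.
[4] r2 [driver_loaded :- replace_psu, safe_mode.]. ⇒ new: driver_loaded.
[5] r5 [bios_posted :- driver_loaded, temp_high.]. ⇒ new: bios_posted.
Fixed point reached. led_red is concluded only by r4; r4 needs led_green (never derived).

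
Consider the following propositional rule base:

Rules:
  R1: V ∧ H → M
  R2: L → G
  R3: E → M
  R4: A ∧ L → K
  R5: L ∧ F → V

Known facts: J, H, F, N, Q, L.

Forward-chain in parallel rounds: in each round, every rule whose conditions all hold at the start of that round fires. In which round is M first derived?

2

[1] R2 [L → G]; R5 [L ∧ F → V]. ⇒ new: G, V.
[2] R1 [V ∧ H → M]. ⇒ new: M.
M first appears in round 2.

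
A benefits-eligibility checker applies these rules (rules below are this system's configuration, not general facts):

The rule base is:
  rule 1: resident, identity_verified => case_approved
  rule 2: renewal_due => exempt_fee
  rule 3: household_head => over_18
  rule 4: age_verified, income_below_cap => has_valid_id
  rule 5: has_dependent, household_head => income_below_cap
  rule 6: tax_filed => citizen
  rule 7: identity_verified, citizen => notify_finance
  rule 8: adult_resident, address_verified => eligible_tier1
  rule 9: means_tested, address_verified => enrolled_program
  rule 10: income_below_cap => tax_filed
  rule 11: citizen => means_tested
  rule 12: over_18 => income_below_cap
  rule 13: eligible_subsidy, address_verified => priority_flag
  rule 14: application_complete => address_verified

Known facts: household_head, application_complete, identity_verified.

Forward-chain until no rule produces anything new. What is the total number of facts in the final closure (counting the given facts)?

11

[1] rule 3 [household_head => over_18]; rule 14 [application_complete => address_verified]. ⇒ new: over_18, address_verified.
[2] rule 12 [over_18 => income_below_cap]. ⇒ new: income_below_cap.
[3] rule 10 [income_below_cap => tax_filed]. ⇒ new: tax_filed.
[4] rule 6 [tax_filed => citizen]. ⇒ new: citizen.
[5] rule 7 [identity_verified, citizen => notify_finance]; rule 11 [citizen => means_tested]. ⇒ new: notify_finance, means_tested.
[6] rule 9 [means_tested, address_verified => enrolled_program]. ⇒ new: enrolled_program.
Closure: {address_verified, application_complete, citizen, enrolled_program, household_head, identity_verified, income_below_cap, means_tested, notify_finance, over_18, tax_filed} — 11 facts.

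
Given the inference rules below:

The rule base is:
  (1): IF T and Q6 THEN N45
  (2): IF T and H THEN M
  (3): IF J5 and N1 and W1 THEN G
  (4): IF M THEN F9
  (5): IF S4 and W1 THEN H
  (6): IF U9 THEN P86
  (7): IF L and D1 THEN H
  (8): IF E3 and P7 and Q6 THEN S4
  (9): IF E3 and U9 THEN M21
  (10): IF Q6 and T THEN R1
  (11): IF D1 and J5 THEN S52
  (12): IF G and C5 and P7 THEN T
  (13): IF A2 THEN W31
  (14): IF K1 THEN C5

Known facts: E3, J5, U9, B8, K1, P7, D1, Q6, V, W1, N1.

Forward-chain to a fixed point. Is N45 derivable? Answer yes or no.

yes

Round 1: (3) [IF J5 and N1 and W1 THEN G]; (6) [IF U9 THEN P86]; (8) [IF E3 and P7 and Q6 THEN S4]; (9) [IF E3 and U9 THEN M21]; (11) [IF D1 and J5 THEN S52]; (14) [IF K1 THEN C5]. Adds G, P86, S4, M21, S52, C5.
Round 2: (5) [IF S4 and W1 THEN H]; (12) [IF G and C5 and P7 THEN T]. Adds H, T.
Round 3: (1) [IF T and Q6 THEN N45]; (2) [IF T and H THEN M]; (10) [IF Q6 and T THEN R1]. Adds N45, M, R1.
Round 4: (4) [IF M THEN F9]. Adds F9.
N45 appears in round 3, so it is derivable.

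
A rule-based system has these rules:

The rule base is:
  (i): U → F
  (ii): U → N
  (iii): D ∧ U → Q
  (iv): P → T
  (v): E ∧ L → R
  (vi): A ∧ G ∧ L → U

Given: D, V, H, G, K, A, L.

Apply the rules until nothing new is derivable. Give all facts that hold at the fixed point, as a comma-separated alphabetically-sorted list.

A, D, F, G, H, K, L, N, Q, U, V

Round 1 fires (vi), giving U.
Round 2 fires (i), (ii), (iii), giving F, N, Q.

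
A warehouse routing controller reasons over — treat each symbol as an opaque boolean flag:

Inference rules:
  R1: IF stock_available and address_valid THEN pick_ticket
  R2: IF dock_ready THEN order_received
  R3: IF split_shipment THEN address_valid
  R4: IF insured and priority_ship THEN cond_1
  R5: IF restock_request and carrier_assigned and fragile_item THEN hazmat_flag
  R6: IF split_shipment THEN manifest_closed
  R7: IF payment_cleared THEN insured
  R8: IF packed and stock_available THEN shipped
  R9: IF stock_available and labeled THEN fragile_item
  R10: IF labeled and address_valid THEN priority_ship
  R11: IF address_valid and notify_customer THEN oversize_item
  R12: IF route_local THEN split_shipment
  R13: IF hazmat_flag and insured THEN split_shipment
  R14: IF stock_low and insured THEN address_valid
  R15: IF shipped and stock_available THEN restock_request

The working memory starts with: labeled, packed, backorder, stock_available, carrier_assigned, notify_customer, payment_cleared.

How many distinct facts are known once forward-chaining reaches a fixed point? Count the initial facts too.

Round 1: R7 [IF payment_cleared THEN insured]; R8 [IF packed and stock_available THEN shipped]; R9 [IF stock_available and labeled THEN fragile_item]. New: insured, shipped, fragile_item.
Round 2: R15 [IF shipped and stock_available THEN restock_request]. New: restock_request.
Round 3: R5 [IF restock_request and carrier_assigned and fragile_item THEN hazmat_flag]. New: hazmat_flag.
Round 4: R13 [IF hazmat_flag and insured THEN split_shipment]. New: split_shipment.
Round 5: R3 [IF split_shipment THEN address_valid]; R6 [IF split_shipment THEN manifest_closed]. New: address_valid, manifest_closed.
Round 6: R1 [IF stock_available and address_valid THEN pick_ticket]; R10 [IF labeled and address_valid THEN priority_ship]; R11 [IF address_valid and notify_customer THEN oversize_item]. New: pick_ticket, priority_ship, oversize_item.
Round 7: R4 [IF insured and priority_ship THEN cond_1]. New: cond_1.
Closure: {address_valid, backorder, carrier_assigned, cond_1, fragile_item, hazmat_flag, insured, labeled, manifest_closed, notify_customer, oversize_item, packed, payment_cleared, pick_ticket, priority_ship, restock_request, shipped, split_shipment, stock_available} — 19 facts.

19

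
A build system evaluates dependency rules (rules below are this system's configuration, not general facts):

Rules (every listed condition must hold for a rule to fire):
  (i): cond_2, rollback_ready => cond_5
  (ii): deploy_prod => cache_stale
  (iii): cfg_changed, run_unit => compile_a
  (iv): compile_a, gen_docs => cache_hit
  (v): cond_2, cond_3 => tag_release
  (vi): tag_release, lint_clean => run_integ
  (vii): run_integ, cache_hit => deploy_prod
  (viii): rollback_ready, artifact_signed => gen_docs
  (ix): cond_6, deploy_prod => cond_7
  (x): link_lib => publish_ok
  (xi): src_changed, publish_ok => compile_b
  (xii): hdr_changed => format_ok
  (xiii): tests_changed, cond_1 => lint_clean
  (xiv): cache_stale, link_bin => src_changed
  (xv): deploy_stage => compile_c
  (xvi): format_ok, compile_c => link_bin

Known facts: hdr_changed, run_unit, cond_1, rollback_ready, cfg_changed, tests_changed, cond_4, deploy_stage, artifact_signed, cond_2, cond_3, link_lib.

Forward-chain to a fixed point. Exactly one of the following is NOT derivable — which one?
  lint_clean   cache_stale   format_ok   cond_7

Round 1 fires (i), (iii), (v), (viii), (x), (xii), (xiii), (xv), giving cond_5, compile_a, tag_release, gen_docs, publish_ok, format_ok, lint_clean, compile_c.
Round 2 fires (iv), (vi), (xvi), giving cache_hit, run_integ, link_bin.
Round 3 fires (vii), giving deploy_prod.
Round 4 fires (ii), giving cache_stale.
Round 5 fires (xiv), giving src_changed.
Round 6 fires (xi), giving compile_b.
Derived: lint_clean (round 1), cache_stale (round 4), format_ok (round 1). cond_7 never appears in any round.

cond_7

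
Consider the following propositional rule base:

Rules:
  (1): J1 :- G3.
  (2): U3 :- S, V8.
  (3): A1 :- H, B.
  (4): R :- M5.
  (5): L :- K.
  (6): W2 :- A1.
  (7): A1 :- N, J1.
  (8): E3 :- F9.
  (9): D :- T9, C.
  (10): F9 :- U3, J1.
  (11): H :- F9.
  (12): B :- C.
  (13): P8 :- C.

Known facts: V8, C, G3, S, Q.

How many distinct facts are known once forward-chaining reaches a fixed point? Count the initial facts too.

Round 1 — (1), (2), (12), (13), derive J1, U3, B, P8.
Round 2 — (10), derive F9.
Round 3 — (8), (11), derive E3, H.
Round 4 — (3), derive A1.
Round 5 — (6), derive W2.
Closure: {A1, B, C, E3, F9, G3, H, J1, P8, Q, S, U3, V8, W2} — 14 facts.

14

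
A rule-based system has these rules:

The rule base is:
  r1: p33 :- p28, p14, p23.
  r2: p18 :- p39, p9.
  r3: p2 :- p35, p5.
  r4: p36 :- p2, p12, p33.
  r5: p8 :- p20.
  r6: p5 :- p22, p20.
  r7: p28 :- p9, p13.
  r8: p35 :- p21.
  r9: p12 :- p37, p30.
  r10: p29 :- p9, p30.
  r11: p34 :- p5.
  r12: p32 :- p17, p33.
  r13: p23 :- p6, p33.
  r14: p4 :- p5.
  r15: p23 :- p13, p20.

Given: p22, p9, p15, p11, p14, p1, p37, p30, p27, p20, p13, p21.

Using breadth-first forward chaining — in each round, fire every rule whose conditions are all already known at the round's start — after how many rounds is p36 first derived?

3

[1] r5 [p8 :- p20.]; r6 [p5 :- p22, p20.]; r7 [p28 :- p9, p13.]; r8 [p35 :- p21.]; r9 [p12 :- p37, p30.]; r10 [p29 :- p9, p30.]; r15 [p23 :- p13, p20.]. ⇒ new: p8, p5, p28, p35, p12, p29, p23.
[2] r1 [p33 :- p28, p14, p23.]; r3 [p2 :- p35, p5.]; r11 [p34 :- p5.]; r14 [p4 :- p5.]. ⇒ new: p33, p2, p34, p4.
[3] r4 [p36 :- p2, p12, p33.]. ⇒ new: p36.
p36 first appears in round 3.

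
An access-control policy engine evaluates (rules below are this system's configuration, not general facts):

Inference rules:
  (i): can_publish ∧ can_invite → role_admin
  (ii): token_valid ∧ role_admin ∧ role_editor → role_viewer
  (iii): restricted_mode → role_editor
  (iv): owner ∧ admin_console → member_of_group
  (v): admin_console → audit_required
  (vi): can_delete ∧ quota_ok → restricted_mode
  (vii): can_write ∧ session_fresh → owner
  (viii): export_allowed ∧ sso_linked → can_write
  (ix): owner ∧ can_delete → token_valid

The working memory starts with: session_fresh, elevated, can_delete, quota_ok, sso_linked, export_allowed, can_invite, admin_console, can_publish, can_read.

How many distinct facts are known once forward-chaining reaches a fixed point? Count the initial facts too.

Round 1 — (i), (v), (vi), (viii), derive role_admin, audit_required, restricted_mode, can_write.
Round 2 — (iii), (vii), derive role_editor, owner.
Round 3 — (iv), (ix), derive member_of_group, token_valid.
Round 4 — (ii), derive role_viewer.
Closure: {admin_console, audit_required, can_delete, can_invite, can_publish, can_read, can_write, elevated, export_allowed, member_of_group, owner, quota_ok, restricted_mode, role_admin, role_editor, role_viewer, session_fresh, sso_linked, token_valid} — 19 facts.

19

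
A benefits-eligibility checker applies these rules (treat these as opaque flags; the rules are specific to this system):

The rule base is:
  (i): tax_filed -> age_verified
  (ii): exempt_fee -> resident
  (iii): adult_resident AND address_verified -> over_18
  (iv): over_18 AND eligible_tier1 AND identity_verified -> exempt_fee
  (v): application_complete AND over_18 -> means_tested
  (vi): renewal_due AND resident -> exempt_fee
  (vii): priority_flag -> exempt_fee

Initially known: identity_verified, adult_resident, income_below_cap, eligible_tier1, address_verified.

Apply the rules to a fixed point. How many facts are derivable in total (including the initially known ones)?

Round 1: (iii) [adult_resident AND address_verified -> over_18]. Adds over_18.
Round 2: (iv) [over_18 AND eligible_tier1 AND identity_verified -> exempt_fee]. Adds exempt_fee.
Round 3: (ii) [exempt_fee -> resident]. Adds resident.
Closure: {address_verified, adult_resident, eligible_tier1, exempt_fee, identity_verified, income_below_cap, over_18, resident} — 8 facts.

8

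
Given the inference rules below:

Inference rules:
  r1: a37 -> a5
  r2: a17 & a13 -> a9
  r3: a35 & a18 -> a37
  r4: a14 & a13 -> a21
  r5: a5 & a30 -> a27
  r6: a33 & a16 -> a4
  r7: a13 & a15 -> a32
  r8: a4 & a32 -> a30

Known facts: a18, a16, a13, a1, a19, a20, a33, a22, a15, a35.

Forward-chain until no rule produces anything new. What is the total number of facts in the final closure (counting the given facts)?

16

[1] r3 [a35 & a18 -> a37]; r6 [a33 & a16 -> a4]; r7 [a13 & a15 -> a32]. ⇒ new: a37, a4, a32.
[2] r1 [a37 -> a5]; r8 [a4 & a32 -> a30]. ⇒ new: a5, a30.
[3] r5 [a5 & a30 -> a27]. ⇒ new: a27.
Closure: {a1, a13, a15, a16, a18, a19, a20, a22, a27, a30, a32, a33, a35, a37, a4, a5} — 16 facts.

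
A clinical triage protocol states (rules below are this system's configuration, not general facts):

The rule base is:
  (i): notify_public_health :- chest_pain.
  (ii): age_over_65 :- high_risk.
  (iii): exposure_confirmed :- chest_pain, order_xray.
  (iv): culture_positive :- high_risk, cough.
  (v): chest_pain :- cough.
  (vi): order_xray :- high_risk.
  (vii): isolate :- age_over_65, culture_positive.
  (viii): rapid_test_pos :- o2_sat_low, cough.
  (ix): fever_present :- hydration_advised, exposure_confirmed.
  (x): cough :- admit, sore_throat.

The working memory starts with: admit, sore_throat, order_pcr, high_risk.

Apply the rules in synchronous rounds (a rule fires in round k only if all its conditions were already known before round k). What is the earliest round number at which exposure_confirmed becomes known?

3

Round 1 fires (ii), (vi), (x), giving age_over_65, order_xray, cough.
Round 2 fires (iv), (v), giving culture_positive, chest_pain.
Round 3 fires (i), (iii), (vii), giving notify_public_health, exposure_confirmed, isolate.
exposure_confirmed first appears in round 3.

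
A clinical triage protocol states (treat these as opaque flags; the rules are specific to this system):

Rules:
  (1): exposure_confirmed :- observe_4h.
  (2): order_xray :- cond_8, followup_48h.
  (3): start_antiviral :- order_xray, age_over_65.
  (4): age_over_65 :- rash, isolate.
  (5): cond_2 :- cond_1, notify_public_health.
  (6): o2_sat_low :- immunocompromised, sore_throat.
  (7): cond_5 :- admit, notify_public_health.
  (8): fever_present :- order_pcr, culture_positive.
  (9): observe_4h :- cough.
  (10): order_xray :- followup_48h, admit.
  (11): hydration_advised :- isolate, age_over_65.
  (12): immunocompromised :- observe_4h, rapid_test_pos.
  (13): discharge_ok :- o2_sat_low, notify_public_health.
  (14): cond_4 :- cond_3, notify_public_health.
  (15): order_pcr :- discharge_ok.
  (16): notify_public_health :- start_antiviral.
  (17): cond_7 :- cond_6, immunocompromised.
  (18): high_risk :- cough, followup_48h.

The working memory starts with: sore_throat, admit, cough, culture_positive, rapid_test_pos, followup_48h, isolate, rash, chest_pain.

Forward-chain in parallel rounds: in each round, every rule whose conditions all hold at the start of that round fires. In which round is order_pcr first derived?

5

Round 1: (4) [age_over_65 :- rash, isolate.]; (9) [observe_4h :- cough.]; (10) [order_xray :- followup_48h, admit.]; (18) [high_risk :- cough, followup_48h.]. New: age_over_65, observe_4h, order_xray, high_risk.
Round 2: (1) [exposure_confirmed :- observe_4h.]; (3) [start_antiviral :- order_xray, age_over_65.]; (11) [hydration_advised :- isolate, age_over_65.]; (12) [immunocompromised :- observe_4h, rapid_test_pos.]. New: exposure_confirmed, start_antiviral, hydration_advised, immunocompromised.
Round 3: (6) [o2_sat_low :- immunocompromised, sore_throat.]; (16) [notify_public_health :- start_antiviral.]. New: o2_sat_low, notify_public_health.
Round 4: (7) [cond_5 :- admit, notify_public_health.]; (13) [discharge_ok :- o2_sat_low, notify_public_health.]. New: cond_5, discharge_ok.
Round 5: (15) [order_pcr :- discharge_ok.]. New: order_pcr.
order_pcr first appears in round 5.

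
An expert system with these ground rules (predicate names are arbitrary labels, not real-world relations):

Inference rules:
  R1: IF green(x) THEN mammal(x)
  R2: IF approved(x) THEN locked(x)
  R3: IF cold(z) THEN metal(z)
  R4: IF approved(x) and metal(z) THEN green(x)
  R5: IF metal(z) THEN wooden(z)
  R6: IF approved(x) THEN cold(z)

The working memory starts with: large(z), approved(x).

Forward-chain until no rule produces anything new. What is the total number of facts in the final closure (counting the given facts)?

8

Round 1: R2 [IF approved(x) THEN locked(x)]; R6 [IF approved(x) THEN cold(z)]. New: locked(x), cold(z).
Round 2: R3 [IF cold(z) THEN metal(z)]. New: metal(z).
Round 3: R4 [IF approved(x) and metal(z) THEN green(x)]; R5 [IF metal(z) THEN wooden(z)]. New: green(x), wooden(z).
Round 4: R1 [IF green(x) THEN mammal(x)]. New: mammal(x).
Closure: {approved(x), cold(z), green(x), large(z), locked(x), mammal(x), metal(z), wooden(z)} — 8 facts.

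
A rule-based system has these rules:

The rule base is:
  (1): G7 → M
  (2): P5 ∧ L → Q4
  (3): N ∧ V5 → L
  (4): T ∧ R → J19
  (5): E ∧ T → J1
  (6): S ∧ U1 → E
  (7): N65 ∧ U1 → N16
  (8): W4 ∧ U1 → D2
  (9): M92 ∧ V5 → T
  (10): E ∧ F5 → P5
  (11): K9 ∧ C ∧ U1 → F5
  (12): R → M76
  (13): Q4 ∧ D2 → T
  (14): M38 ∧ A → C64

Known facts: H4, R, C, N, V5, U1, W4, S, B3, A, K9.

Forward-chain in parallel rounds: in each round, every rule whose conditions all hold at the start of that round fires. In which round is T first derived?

Round 1: (3) [N ∧ V5 → L]; (6) [S ∧ U1 → E]; (8) [W4 ∧ U1 → D2]; (11) [K9 ∧ C ∧ U1 → F5]; (12) [R → M76]. Adds L, E, D2, F5, M76.
Round 2: (10) [E ∧ F5 → P5]. Adds P5.
Round 3: (2) [P5 ∧ L → Q4]. Adds Q4.
Round 4: (13) [Q4 ∧ D2 → T]. Adds T.
T first appears in round 4.

4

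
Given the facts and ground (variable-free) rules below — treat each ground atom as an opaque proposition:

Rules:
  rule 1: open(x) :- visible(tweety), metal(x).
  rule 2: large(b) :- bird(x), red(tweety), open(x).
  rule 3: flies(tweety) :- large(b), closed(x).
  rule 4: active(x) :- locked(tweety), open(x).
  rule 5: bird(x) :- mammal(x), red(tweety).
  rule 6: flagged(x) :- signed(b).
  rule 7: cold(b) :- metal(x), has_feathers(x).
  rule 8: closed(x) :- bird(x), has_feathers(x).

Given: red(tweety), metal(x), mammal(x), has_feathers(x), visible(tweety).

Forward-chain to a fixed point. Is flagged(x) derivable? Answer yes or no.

Round 1 fires rule 1, rule 5, rule 7, giving open(x), bird(x), cold(b).
Round 2 fires rule 2, rule 8, giving large(b), closed(x).
Round 3 fires rule 3, giving flies(tweety).
Fixed point reached. flagged(x) is concluded only by rule 6; rule 6 needs signed(b) (never derived).

no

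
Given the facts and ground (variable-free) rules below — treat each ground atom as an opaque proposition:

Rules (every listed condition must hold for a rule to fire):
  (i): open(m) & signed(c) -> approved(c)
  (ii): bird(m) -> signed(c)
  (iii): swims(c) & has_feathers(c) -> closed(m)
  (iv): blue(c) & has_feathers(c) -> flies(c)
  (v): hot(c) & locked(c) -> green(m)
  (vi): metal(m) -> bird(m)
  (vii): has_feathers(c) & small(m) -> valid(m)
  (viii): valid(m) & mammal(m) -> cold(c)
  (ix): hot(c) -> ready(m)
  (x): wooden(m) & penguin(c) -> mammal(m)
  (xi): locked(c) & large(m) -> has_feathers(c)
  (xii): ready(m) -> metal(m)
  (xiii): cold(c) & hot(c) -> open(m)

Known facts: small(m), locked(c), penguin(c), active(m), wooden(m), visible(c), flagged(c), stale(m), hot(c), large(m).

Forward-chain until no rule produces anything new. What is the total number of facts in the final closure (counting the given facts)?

21

Round 1 — (v), (ix), (x), (xi), derive green(m), ready(m), mammal(m), has_feathers(c).
Round 2 — (vii), (xii), derive valid(m), metal(m).
Round 3 — (vi), (viii), derive bird(m), cold(c).
Round 4 — (ii), (xiii), derive signed(c), open(m).
Round 5 — (i), derive approved(c).
Closure: {active(m), approved(c), bird(m), cold(c), flagged(c), green(m), has_feathers(c), hot(c), large(m), locked(c), mammal(m), metal(m), open(m), penguin(c), ready(m), signed(c), small(m), stale(m), valid(m), visible(c), wooden(m)} — 21 facts.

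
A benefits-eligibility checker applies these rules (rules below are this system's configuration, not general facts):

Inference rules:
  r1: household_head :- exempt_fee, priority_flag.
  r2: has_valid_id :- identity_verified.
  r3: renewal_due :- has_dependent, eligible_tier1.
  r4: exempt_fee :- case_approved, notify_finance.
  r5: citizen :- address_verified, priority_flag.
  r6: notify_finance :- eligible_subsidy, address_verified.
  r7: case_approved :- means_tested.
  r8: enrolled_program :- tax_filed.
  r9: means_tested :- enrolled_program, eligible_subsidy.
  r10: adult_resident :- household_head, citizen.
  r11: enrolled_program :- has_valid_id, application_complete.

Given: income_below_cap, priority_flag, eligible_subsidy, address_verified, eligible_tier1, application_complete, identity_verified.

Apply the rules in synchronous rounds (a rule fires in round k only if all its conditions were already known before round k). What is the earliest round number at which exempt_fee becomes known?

Round 1: r2 [has_valid_id :- identity_verified.]; r5 [citizen :- address_verified, priority_flag.]; r6 [notify_finance :- eligible_subsidy, address_verified.]. Adds has_valid_id, citizen, notify_finance.
Round 2: r11 [enrolled_program :- has_valid_id, application_complete.]. Adds enrolled_program.
Round 3: r9 [means_tested :- enrolled_program, eligible_subsidy.]. Adds means_tested.
Round 4: r7 [case_approved :- means_tested.]. Adds case_approved.
Round 5: r4 [exempt_fee :- case_approved, notify_finance.]. Adds exempt_fee.
exempt_fee first appears in round 5.

5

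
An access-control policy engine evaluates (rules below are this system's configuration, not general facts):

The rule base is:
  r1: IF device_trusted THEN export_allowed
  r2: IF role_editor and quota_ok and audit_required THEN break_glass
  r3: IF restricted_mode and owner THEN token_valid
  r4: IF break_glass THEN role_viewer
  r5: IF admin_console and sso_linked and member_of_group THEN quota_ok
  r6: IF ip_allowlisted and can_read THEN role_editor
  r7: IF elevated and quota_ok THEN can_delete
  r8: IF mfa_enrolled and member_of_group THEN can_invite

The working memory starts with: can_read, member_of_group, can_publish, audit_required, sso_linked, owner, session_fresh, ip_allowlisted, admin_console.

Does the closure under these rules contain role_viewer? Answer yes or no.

[1] r5 [IF admin_console and sso_linked and member_of_group THEN quota_ok]; r6 [IF ip_allowlisted and can_read THEN role_editor]. ⇒ new: quota_ok, role_editor.
[2] r2 [IF role_editor and quota_ok and audit_required THEN break_glass]. ⇒ new: break_glass.
[3] r4 [IF break_glass THEN role_viewer]. ⇒ new: role_viewer.
role_viewer appears in round 3, so it is derivable.

yes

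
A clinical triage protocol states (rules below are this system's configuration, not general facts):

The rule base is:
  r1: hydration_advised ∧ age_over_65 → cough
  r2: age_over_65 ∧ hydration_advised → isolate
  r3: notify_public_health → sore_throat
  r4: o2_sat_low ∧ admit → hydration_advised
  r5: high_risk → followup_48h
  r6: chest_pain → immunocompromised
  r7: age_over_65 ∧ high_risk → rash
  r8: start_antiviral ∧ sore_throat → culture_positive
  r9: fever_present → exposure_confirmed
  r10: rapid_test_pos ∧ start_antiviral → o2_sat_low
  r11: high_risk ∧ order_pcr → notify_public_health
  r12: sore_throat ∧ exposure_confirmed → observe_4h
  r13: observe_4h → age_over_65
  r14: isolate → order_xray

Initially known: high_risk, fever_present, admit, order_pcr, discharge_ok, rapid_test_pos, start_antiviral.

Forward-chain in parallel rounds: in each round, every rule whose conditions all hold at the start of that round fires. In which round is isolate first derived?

5

[1] r5 [high_risk → followup_48h]; r9 [fever_present → exposure_confirmed]; r10 [rapid_test_pos ∧ start_antiviral → o2_sat_low]; r11 [high_risk ∧ order_pcr → notify_public_health]. ⇒ new: followup_48h, exposure_confirmed, o2_sat_low, notify_public_health.
[2] r3 [notify_public_health → sore_throat]; r4 [o2_sat_low ∧ admit → hydration_advised]. ⇒ new: sore_throat, hydration_advised.
[3] r8 [start_antiviral ∧ sore_throat → culture_positive]; r12 [sore_throat ∧ exposure_confirmed → observe_4h]. ⇒ new: culture_positive, observe_4h.
[4] r13 [observe_4h → age_over_65]. ⇒ new: age_over_65.
[5] r1 [hydration_advised ∧ age_over_65 → cough]; r2 [age_over_65 ∧ hydration_advised → isolate]; r7 [age_over_65 ∧ high_risk → rash]. ⇒ new: cough, isolate, rash.
isolate first appears in round 5.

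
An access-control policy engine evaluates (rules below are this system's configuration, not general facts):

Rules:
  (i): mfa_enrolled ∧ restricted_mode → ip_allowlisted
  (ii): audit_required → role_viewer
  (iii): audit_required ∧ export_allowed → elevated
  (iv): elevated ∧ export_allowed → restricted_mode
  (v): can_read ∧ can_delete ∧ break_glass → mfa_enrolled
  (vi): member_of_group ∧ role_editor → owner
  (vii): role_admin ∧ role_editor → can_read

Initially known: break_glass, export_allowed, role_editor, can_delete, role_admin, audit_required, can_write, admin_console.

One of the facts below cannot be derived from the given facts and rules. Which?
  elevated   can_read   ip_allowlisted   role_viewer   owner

Round 1: (ii) [audit_required → role_viewer]; (iii) [audit_required ∧ export_allowed → elevated]; (vii) [role_admin ∧ role_editor → can_read]. New: role_viewer, elevated, can_read.
Round 2: (iv) [elevated ∧ export_allowed → restricted_mode]; (v) [can_read ∧ can_delete ∧ break_glass → mfa_enrolled]. New: restricted_mode, mfa_enrolled.
Round 3: (i) [mfa_enrolled ∧ restricted_mode → ip_allowlisted]. New: ip_allowlisted.
Derived: elevated (round 1), role_viewer (round 1), can_read (round 1), ip_allowlisted (round 3). owner never appears in any round.

owner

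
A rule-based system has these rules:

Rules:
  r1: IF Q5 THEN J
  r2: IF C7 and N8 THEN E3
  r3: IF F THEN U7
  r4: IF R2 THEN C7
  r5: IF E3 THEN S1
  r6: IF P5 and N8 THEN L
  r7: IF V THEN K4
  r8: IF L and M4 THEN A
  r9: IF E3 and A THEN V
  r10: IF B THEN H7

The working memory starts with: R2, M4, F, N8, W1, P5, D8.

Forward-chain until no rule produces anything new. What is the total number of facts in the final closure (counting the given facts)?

Round 1 fires r3, r4, r6, giving U7, C7, L.
Round 2 fires r2, r8, giving E3, A.
Round 3 fires r5, r9, giving S1, V.
Round 4 fires r7, giving K4.
Closure: {A, C7, D8, E3, F, K4, L, M4, N8, P5, R2, S1, U7, V, W1} — 15 facts.

15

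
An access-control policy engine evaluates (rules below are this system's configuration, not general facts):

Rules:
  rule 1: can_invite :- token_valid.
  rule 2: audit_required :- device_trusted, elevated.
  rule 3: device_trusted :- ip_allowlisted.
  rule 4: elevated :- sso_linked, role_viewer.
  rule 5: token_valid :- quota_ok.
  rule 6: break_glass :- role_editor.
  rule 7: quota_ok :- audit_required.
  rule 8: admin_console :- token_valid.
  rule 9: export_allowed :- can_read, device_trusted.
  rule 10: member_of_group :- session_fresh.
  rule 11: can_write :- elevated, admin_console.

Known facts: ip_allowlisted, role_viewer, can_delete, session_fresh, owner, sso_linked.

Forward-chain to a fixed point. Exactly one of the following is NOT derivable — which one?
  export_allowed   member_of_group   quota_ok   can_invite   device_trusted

Round 1 fires rule 3, rule 4, rule 10, giving device_trusted, elevated, member_of_group.
Round 2 fires rule 2, giving audit_required.
Round 3 fires rule 7, giving quota_ok.
Round 4 fires rule 5, giving token_valid.
Round 5 fires rule 1, rule 8, giving can_invite, admin_console.
Round 6 fires rule 11, giving can_write.
Derived: can_invite (round 5), device_trusted (round 1), quota_ok (round 3), member_of_group (round 1). export_allowed never appears in any round.

export_allowed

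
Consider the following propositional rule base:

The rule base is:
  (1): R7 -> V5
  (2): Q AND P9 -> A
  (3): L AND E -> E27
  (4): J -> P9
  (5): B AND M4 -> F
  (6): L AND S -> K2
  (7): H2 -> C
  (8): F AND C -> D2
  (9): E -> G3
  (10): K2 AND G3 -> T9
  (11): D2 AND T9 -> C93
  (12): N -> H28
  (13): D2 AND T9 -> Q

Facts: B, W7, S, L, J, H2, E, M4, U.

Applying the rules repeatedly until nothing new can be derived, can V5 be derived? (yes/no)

Round 1 — (3), (4), (5), (6), (7), (9), derive E27, P9, F, K2, C, G3.
Round 2 — (8), (10), derive D2, T9.
Round 3 — (11), (13), derive C93, Q.
Round 4 — (2), derive A.
Fixed point reached. V5 is concluded only by (1); (1) needs R7 (never derived).

no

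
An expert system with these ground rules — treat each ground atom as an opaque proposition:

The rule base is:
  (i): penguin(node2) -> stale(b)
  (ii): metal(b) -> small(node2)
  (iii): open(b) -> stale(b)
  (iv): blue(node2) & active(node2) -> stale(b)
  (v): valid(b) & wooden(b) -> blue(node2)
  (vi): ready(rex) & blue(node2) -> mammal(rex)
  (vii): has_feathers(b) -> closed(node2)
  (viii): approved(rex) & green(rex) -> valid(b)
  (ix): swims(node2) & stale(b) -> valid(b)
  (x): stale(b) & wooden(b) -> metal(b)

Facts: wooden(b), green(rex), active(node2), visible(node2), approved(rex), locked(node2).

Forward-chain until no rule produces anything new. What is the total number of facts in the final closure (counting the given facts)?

11

Round 1: (viii) [approved(rex) & green(rex) -> valid(b)]. Adds valid(b).
Round 2: (v) [valid(b) & wooden(b) -> blue(node2)]. Adds blue(node2).
Round 3: (iv) [blue(node2) & active(node2) -> stale(b)]. Adds stale(b).
Round 4: (x) [stale(b) & wooden(b) -> metal(b)]. Adds metal(b).
Round 5: (ii) [metal(b) -> small(node2)]. Adds small(node2).
Closure: {active(node2), approved(rex), blue(node2), green(rex), locked(node2), metal(b), small(node2), stale(b), valid(b), visible(node2), wooden(b)} — 11 facts.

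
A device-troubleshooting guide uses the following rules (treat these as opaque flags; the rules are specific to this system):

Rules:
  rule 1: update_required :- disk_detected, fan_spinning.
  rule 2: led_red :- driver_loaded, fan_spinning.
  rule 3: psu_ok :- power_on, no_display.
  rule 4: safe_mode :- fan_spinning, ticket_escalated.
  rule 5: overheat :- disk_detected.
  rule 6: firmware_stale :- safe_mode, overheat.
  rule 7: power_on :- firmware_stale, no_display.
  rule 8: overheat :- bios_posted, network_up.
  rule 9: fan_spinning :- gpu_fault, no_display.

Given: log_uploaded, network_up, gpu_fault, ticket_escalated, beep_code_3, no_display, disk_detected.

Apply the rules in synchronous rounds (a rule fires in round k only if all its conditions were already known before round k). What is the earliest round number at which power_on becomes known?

4

Round 1: rule 5 [overheat :- disk_detected.]; rule 9 [fan_spinning :- gpu_fault, no_display.]. New: overheat, fan_spinning.
Round 2: rule 1 [update_required :- disk_detected, fan_spinning.]; rule 4 [safe_mode :- fan_spinning, ticket_escalated.]. New: update_required, safe_mode.
Round 3: rule 6 [firmware_stale :- safe_mode, overheat.]. New: firmware_stale.
Round 4: rule 7 [power_on :- firmware_stale, no_display.]. New: power_on.
power_on first appears in round 4.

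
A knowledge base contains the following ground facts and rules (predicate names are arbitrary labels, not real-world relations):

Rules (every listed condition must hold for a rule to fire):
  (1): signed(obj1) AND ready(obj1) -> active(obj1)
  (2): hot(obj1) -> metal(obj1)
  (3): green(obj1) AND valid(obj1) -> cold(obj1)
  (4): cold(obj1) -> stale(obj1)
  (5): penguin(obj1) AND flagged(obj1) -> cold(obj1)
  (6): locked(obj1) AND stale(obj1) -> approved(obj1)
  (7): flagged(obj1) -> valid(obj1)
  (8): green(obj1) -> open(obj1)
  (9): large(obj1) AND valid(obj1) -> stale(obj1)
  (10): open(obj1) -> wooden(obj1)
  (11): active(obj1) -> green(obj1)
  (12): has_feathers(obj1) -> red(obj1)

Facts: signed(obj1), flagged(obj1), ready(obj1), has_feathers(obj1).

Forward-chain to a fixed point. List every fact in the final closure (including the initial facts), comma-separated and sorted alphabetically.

Round 1 fires (1), (7), (12), giving active(obj1), valid(obj1), red(obj1).
Round 2 fires (11), giving green(obj1).
Round 3 fires (3), (8), giving cold(obj1), open(obj1).
Round 4 fires (4), (10), giving stale(obj1), wooden(obj1).

active(obj1), cold(obj1), flagged(obj1), green(obj1), has_feathers(obj1), open(obj1), ready(obj1), red(obj1), signed(obj1), stale(obj1), valid(obj1), wooden(obj1)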